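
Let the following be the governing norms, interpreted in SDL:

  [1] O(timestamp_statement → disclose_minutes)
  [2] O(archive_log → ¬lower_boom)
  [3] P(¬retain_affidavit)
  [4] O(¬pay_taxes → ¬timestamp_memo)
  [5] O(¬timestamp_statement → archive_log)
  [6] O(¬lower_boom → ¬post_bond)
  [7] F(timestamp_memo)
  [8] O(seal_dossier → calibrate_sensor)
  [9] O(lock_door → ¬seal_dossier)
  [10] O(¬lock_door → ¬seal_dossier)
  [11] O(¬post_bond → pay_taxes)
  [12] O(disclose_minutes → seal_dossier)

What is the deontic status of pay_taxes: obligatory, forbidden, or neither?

By case analysis on lock_door: premise 9 gives O(lock_door → ¬seal_dossier) and premise 10 gives O(¬lock_door → ¬seal_dossier), so O(¬seal_dossier) either way.
The contrapositive of premise 12 (O(disclose_minutes → seal_dossier)) is O(¬seal_dossier → ¬disclose_minutes), and O(¬seal_dossier) is already established, so O(¬disclose_minutes).
The contrapositive of premise 1 (O(timestamp_statement → disclose_minutes)) is O(¬disclose_minutes → ¬timestamp_statement), and O(¬disclose_minutes) is already established, so O(¬timestamp_statement).
With premise 5, O(¬timestamp_statement → archive_log), the K-axiom yields O(archive_log).
Premise 2 is O(archive_log → ¬lower_boom); since O(archive_log), deontic closure gives O(¬lower_boom).
Premise 6 is O(¬lower_boom → ¬post_bond); since O(¬lower_boom), deontic closure gives O(¬post_bond).
Applying K to premise 11 (O(¬post_bond → pay_taxes)) and O(¬post_bond) yields O(pay_taxes).
Premises 3, 4, 7, 8 do not contribute to this derivation.
Hence pay_taxes is obligatory.

Obligatory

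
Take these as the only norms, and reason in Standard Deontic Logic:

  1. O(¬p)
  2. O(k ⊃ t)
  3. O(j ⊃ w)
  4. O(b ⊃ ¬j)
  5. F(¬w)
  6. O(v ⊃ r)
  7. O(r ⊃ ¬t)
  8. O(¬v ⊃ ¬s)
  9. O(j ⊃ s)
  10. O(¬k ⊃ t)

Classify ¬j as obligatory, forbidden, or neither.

Obligatory

By case analysis on k: premise 2 gives O(k ⊃ t) and premise 10 gives O(¬k ⊃ t), so O(t) either way.
Premise 7, O(r ⊃ ¬t), contraposes to O(t ⊃ ¬r); with O(t) we get O(¬r).
The contrapositive of premise 6 (O(v ⊃ r)) is O(¬r ⊃ ¬v), and O(¬r) is already established, so O(¬v).
Applying K to premise 8 (O(¬v ⊃ ¬s)) and O(¬v) yields O(¬s).
Premise 9, O(j ⊃ s), contraposes to O(¬s ⊃ ¬j); with O(¬s) we get O(¬j).
Premises 1, 3, 4, 5 do not contribute to this derivation.
Hence ¬j is obligatory.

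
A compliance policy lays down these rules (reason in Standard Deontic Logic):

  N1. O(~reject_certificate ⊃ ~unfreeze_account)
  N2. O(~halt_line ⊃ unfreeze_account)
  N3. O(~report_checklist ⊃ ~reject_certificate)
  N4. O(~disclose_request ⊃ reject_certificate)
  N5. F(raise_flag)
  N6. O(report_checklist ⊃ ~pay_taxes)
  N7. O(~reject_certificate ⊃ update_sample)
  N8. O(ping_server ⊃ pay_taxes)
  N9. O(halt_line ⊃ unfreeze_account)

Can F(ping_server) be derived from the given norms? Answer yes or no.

Yes

Premises 9 and 2 are O(halt_line ⊃ unfreeze_account) and O(~halt_line ⊃ unfreeze_account); every ideal world satisfies halt_line or ~halt_line, so in either case unfreeze_account holds — hence O(unfreeze_account).
Premise 1, O(~reject_certificate ⊃ ~unfreeze_account), contraposes to O(unfreeze_account ⊃ reject_certificate); with O(unfreeze_account) we get O(reject_certificate).
Premise 3, O(~report_checklist ⊃ ~reject_certificate), contraposes to O(reject_certificate ⊃ report_checklist); with O(reject_certificate) we get O(report_checklist).
From O(report_checklist) and premise 6, O(report_checklist ⊃ ~pay_taxes), we obtain O(~pay_taxes).
Premise 8, O(ping_server ⊃ pay_taxes), contraposes to O(~pay_taxes ⊃ ~ping_server); with O(~pay_taxes) we get O(~ping_server).
Premises 4, 5, 7 do not contribute to this derivation.
So O(~ping_server) holds, i.e. F(ping_server). The claim follows.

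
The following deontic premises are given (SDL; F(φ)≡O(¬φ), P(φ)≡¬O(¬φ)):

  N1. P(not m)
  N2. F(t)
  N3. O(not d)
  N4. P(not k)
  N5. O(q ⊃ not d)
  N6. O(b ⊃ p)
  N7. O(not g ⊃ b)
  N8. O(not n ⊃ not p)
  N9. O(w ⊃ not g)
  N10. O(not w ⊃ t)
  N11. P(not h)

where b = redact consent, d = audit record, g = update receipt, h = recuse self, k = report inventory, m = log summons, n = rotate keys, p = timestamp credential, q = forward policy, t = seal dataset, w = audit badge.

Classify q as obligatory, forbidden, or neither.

Neither

Premise 5 is O(q ⊃ not d); even if O(not d) held, inferring O(q) would be affirming the consequent — invalid.
No premise or chain of K-axiom applications forces O(q), and none forces O(not q). So q is neither obligatory nor forbidden under these norms.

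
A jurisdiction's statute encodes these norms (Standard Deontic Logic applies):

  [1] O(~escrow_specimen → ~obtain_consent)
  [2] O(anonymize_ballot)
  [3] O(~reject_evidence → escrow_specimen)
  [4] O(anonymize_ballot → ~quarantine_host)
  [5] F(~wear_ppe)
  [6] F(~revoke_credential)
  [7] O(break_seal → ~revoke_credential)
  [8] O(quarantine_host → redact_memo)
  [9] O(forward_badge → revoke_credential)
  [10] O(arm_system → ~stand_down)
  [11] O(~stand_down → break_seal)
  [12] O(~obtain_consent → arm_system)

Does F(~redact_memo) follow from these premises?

No

Premise 8 is O(quarantine_host → redact_memo), but O(quarantine_host) is not derivable from the premises, so it does not yield O(redact_memo).
No other premise forces O(redact_memo). An ideal world satisfying every premise can still have ~redact_memo true, so F(~redact_memo) is not derivable.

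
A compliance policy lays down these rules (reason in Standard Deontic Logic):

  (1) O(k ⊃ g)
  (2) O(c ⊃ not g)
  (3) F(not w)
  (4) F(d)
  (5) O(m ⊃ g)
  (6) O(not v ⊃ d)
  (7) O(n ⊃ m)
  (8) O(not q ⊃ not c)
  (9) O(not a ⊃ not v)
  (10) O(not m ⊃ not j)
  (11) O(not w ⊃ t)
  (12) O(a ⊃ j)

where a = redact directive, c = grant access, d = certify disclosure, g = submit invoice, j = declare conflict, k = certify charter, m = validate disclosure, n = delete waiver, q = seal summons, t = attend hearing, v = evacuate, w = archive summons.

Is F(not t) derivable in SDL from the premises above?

No

Premise 11 is O(not w ⊃ t), but O(not w) is not derivable from the premises, so it does not yield O(t).
No other premise forces O(t). An ideal world satisfying every premise can still have not t true, so F(not t) is not derivable.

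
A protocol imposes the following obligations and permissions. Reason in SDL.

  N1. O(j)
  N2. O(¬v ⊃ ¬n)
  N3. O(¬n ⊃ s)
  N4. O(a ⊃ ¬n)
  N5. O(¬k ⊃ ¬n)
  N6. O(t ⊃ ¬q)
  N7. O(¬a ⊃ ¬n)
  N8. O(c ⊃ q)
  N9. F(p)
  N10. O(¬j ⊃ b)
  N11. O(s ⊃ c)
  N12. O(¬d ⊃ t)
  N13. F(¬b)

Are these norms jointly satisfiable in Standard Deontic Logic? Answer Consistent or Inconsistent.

Consistent

Premise 10 is O(¬j ⊃ b); even if O(b) held, inferring O(¬j) would be affirming the consequent — invalid.
So O(¬j) is not derivable, and the apparent clash with O(j) does not arise.
A world satisfying every obligation exists (e.g. a=false, b=true, c=true, d=true, j=true, k=false, n=false, p=false, q=true, s=true, t=false, v=false); no atom is both obligatory and forbidden, so the set is consistent.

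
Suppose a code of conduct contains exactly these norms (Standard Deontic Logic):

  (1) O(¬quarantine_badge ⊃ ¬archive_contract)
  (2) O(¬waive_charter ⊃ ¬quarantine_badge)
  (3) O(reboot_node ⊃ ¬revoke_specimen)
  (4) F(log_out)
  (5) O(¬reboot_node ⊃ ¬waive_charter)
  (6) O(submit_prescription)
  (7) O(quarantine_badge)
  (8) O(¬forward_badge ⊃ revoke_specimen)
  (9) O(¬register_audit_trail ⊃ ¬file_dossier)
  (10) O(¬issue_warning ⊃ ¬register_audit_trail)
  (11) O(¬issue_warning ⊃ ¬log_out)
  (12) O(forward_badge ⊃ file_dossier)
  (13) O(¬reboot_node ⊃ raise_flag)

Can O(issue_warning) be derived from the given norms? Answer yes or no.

From premise 7 we have O(quarantine_badge).
Premise 2 is O(¬waive_charter ⊃ ¬quarantine_badge); contrapositively O(quarantine_badge ⊃ waive_charter). Since O(quarantine_badge) holds, K gives O(waive_charter).
Premise 5, O(¬reboot_node ⊃ ¬waive_charter), contraposes to O(waive_charter ⊃ reboot_node); with O(waive_charter) we get O(reboot_node).
Premise 3 is O(reboot_node ⊃ ¬revoke_specimen); since O(reboot_node), deontic closure gives O(¬revoke_specimen).
Premise 8, O(¬forward_badge ⊃ revoke_specimen), contraposes to O(¬revoke_specimen ⊃ forward_badge); with O(¬revoke_specimen) we get O(forward_badge).
With premise 12, O(forward_badge ⊃ file_dossier), the K-axiom yields O(file_dossier).
The contrapositive of premise 9 (O(¬register_audit_trail ⊃ ¬file_dossier)) is O(file_dossier ⊃ register_audit_trail), and O(file_dossier) is already established, so O(register_audit_trail).
The contrapositive of premise 10 (O(¬issue_warning ⊃ ¬register_audit_trail)) is O(register_audit_trail ⊃ issue_warning), and O(register_audit_trail) is already established, so O(issue_warning).
Premises 1, 4, 6, 11, 13 do not contribute to this derivation.
So O(issue_warning) follows.

Yes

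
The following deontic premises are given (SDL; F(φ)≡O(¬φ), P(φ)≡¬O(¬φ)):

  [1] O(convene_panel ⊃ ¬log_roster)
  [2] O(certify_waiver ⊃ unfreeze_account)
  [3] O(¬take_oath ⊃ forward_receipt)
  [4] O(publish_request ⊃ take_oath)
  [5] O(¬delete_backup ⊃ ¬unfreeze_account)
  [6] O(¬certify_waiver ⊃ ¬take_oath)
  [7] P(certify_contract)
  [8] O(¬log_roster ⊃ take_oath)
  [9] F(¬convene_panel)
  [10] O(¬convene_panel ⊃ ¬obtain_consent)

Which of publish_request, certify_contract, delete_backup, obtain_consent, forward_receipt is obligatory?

Premise 9 is F(¬convene_panel), i.e. O(convene_panel).
With premise 1, O(convene_panel ⊃ ¬log_roster), the K-axiom yields O(¬log_roster).
With premise 8, O(¬log_roster ⊃ take_oath), the K-axiom yields O(take_oath).
The contrapositive of premise 6 (O(¬certify_waiver ⊃ ¬take_oath)) is O(take_oath ⊃ certify_waiver), and O(take_oath) is already established, so O(certify_waiver).
Applying K to premise 2 (O(certify_waiver ⊃ unfreeze_account)) and O(certify_waiver) yields O(unfreeze_account).
The contrapositive of premise 5 (O(¬delete_backup ⊃ ¬unfreeze_account)) is O(unfreeze_account ⊃ delete_backup), and O(unfreeze_account) is already established, so O(delete_backup).
So O(delete_backup) holds — delete_backup is obligatory. None of the other listed options is made obligatory by any chain of premises.

delete_backup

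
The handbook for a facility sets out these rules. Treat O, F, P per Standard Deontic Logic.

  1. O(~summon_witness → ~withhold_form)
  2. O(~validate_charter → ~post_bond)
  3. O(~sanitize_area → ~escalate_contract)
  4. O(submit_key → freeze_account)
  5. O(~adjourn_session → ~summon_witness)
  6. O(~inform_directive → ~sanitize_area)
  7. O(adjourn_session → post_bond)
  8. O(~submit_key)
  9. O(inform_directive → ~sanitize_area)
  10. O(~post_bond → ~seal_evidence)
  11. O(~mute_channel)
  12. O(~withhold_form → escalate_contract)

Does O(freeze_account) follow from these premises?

Premise 4 is O(submit_key → freeze_account), but O(submit_key) is not derivable from the premises, so it does not yield O(freeze_account).
No other premise forces O(freeze_account). An ideal world satisfying every premise can still have freeze_account false, so O(freeze_account) is not derivable.

No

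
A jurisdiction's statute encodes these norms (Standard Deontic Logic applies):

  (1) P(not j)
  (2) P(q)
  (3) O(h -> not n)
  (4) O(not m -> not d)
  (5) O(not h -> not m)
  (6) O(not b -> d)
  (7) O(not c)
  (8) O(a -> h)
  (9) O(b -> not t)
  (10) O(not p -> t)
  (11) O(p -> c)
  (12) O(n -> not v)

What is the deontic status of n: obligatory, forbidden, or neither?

Forbidden

From premise 7 we have O(not c).
The contrapositive of premise 11 (O(p -> c)) is O(not c -> not p), and O(not c) is already established, so O(not p).
With premise 10, O(not p -> t), the K-axiom yields O(t).
Premise 9 is O(b -> not t); contrapositively O(t -> not b). Since O(t) holds, K gives O(not b).
From O(not b) and premise 6, O(not b -> d), we obtain O(d).
Premise 4 is O(not m -> not d); contrapositively O(d -> m). Since O(d) holds, K gives O(m).
Premise 5, O(not h -> not m), contraposes to O(m -> h); with O(m) we get O(h).
Applying K to premise 3 (O(h -> not n)) and O(h) yields O(not n).
Premises 1, 2, 8, 12 do not contribute to this derivation.
Thus O(not n), which is F(n): n is forbidden.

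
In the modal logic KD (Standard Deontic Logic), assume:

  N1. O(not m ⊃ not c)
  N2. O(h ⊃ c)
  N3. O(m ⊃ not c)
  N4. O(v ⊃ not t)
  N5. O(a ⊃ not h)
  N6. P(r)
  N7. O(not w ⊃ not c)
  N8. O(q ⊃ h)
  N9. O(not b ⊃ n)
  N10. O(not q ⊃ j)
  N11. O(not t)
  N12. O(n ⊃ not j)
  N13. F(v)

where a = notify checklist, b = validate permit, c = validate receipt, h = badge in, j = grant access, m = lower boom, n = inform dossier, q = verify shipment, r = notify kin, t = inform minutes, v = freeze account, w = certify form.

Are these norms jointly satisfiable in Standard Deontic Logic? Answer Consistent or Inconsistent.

Consistent

Premise 4 is O(v ⊃ not t); even if O(not t) held, inferring O(v) would be affirming the consequent — invalid.
So O(v) is not derivable, and the apparent clash with O(not v) does not arise.
A world satisfying every obligation exists (e.g. a=false, b=true, c=false, h=false, j=true, m=false, n=false, q=false, r=false, t=false, v=false, w=false); no atom is both obligatory and forbidden, so the set is consistent.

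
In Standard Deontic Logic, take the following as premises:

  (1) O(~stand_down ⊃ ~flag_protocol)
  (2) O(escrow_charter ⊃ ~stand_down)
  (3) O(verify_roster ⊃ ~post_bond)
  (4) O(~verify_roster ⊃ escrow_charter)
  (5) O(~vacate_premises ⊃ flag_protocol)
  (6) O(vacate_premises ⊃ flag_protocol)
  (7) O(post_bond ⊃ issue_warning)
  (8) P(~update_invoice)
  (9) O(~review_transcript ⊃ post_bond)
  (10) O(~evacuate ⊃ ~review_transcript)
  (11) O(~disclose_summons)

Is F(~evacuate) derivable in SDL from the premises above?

Yes

Premises 6 and 5 cover both cases: O(vacate_premises ⊃ flag_protocol) and O(~vacate_premises ⊃ flag_protocol). Since vacate_premises ∨ ~vacate_premises is a tautology, O(flag_protocol) follows.
Premise 1 is O(~stand_down ⊃ ~flag_protocol); contrapositively O(flag_protocol ⊃ stand_down). Since O(flag_protocol) holds, K gives O(stand_down).
The contrapositive of premise 2 (O(escrow_charter ⊃ ~stand_down)) is O(stand_down ⊃ ~escrow_charter), and O(stand_down) is already established, so O(~escrow_charter).
The contrapositive of premise 4 (O(~verify_roster ⊃ escrow_charter)) is O(~escrow_charter ⊃ verify_roster), and O(~escrow_charter) is already established, so O(verify_roster).
Applying K to premise 3 (O(verify_roster ⊃ ~post_bond)) and O(verify_roster) yields O(~post_bond).
Premise 9 is O(~review_transcript ⊃ post_bond); contrapositively O(~post_bond ⊃ review_transcript). Since O(~post_bond) holds, K gives O(review_transcript).
Premise 10 is O(~evacuate ⊃ ~review_transcript); contrapositively O(review_transcript ⊃ evacuate). Since O(review_transcript) holds, K gives O(evacuate).
Premises 7, 8, 11 do not contribute to this derivation.
So O(evacuate) holds, i.e. F(~evacuate). The claim follows.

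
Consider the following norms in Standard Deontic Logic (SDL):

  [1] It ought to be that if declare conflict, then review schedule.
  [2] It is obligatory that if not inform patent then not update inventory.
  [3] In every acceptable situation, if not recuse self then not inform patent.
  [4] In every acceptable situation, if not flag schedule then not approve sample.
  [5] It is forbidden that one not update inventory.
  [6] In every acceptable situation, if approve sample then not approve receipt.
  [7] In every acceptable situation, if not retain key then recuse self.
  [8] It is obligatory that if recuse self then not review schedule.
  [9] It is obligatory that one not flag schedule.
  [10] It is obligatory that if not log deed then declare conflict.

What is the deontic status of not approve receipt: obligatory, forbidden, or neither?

Neither

Premise 6 is O(approve_sample → ¬approve_receipt), but O(approve_sample) is not derivable from the premises, so it does not yield O(¬approve_receipt).
No premise or chain of K-axiom applications forces O(¬approve_receipt), and none forces O(approve_receipt). So ¬approve_receipt is neither obligatory nor forbidden under these norms.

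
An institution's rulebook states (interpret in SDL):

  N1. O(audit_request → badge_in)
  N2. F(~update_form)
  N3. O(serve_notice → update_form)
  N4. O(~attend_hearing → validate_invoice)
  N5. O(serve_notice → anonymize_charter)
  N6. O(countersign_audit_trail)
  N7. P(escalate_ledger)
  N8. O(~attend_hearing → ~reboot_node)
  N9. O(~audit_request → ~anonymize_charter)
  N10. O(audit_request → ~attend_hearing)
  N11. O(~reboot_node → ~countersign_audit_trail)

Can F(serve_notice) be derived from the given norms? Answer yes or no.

Premise 6 states O(countersign_audit_trail) outright.
Premise 11 is O(~reboot_node → ~countersign_audit_trail); contrapositively O(countersign_audit_trail → reboot_node). Since O(countersign_audit_trail) holds, K gives O(reboot_node).
The contrapositive of premise 8 (O(~attend_hearing → ~reboot_node)) is O(reboot_node → attend_hearing), and O(reboot_node) is already established, so O(attend_hearing).
Premise 10 is O(audit_request → ~attend_hearing); contrapositively O(attend_hearing → ~audit_request). Since O(attend_hearing) holds, K gives O(~audit_request).
Applying K to premise 9 (O(~audit_request → ~anonymize_charter)) and O(~audit_request) yields O(~anonymize_charter).
Premise 5, O(serve_notice → anonymize_charter), contraposes to O(~anonymize_charter → ~serve_notice); with O(~anonymize_charter) we get O(~serve_notice).
Premises 1, 2, 3, 4, 7 do not contribute to this derivation.
So O(~serve_notice) holds, i.e. F(serve_notice). The claim follows.

Yes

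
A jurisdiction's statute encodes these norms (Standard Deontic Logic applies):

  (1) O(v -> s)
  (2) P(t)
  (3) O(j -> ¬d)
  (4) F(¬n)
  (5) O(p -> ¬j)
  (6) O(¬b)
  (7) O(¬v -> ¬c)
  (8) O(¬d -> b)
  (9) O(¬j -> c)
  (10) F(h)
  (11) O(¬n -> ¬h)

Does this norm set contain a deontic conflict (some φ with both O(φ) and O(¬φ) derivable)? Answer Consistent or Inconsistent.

Consistent

Premise 11 is O(¬n -> ¬h); even if O(¬h) held, inferring O(¬n) would be affirming the consequent — invalid.
So O(¬n) is not derivable, and the apparent clash with O(n) does not arise.
A world satisfying every obligation exists (e.g. b=false, c=true, d=true, h=false, j=false, n=true, p=false, s=true, t=false, v=true); no atom is both obligatory and forbidden, so the set is consistent.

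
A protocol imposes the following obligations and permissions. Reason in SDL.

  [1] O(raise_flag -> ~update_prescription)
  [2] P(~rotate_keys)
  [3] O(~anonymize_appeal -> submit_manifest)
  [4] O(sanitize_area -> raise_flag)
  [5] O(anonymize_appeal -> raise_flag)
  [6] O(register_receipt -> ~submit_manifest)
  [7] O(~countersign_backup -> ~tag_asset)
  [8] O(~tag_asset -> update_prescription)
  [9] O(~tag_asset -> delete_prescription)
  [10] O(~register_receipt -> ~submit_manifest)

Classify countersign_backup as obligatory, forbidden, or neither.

Premises 10 and 6 cover both cases: O(~register_receipt -> ~submit_manifest) and O(register_receipt -> ~submit_manifest). Since ~register_receipt ∨ register_receipt is a tautology, O(~submit_manifest) follows.
The contrapositive of premise 3 (O(~anonymize_appeal -> submit_manifest)) is O(~submit_manifest -> anonymize_appeal), and O(~submit_manifest) is already established, so O(anonymize_appeal).
Premise 5 is O(anonymize_appeal -> raise_flag); since O(anonymize_appeal), deontic closure gives O(raise_flag).
Premise 1 is O(raise_flag -> ~update_prescription); since O(raise_flag), deontic closure gives O(~update_prescription).
Premise 8 is O(~tag_asset -> update_prescription); contrapositively O(~update_prescription -> tag_asset). Since O(~update_prescription) holds, K gives O(tag_asset).
Premise 7, O(~countersign_backup -> ~tag_asset), contraposes to O(tag_asset -> countersign_backup); with O(tag_asset) we get O(countersign_backup).
Premises 2, 4, 9 do not contribute to this derivation.
Hence countersign_backup is obligatory.

Obligatory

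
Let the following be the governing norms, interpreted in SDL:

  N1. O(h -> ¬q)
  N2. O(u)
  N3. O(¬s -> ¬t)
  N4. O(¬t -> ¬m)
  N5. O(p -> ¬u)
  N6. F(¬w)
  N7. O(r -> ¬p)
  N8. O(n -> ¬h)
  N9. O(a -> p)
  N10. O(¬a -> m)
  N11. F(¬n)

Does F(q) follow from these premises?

Premise 1 is O(h -> ¬q), but O(h) is not derivable from the premises, so it does not yield O(¬q).
No other premise forces O(¬q). An ideal world satisfying every premise can still have q true, so F(q) is not derivable.

No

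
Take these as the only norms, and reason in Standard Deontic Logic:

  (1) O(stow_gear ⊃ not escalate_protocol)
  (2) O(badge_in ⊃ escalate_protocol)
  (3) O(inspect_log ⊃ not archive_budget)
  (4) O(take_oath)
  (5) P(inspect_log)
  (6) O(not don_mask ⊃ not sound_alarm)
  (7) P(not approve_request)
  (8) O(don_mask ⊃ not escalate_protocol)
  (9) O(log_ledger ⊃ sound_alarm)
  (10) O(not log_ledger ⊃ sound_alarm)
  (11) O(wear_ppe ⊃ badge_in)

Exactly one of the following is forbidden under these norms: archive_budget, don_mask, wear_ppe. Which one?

By case analysis on not log_ledger: premise 10 gives O(not log_ledger ⊃ sound_alarm) and premise 9 gives O(log_ledger ⊃ sound_alarm), so O(sound_alarm) either way.
Premise 6 is O(not don_mask ⊃ not sound_alarm); contrapositively O(sound_alarm ⊃ don_mask). Since O(sound_alarm) holds, K gives O(don_mask).
Premise 8 is O(don_mask ⊃ not escalate_protocol); since O(don_mask), deontic closure gives O(not escalate_protocol).
Premise 2, O(badge_in ⊃ escalate_protocol), contraposes to O(not escalate_protocol ⊃ not badge_in); with O(not escalate_protocol) we get O(not badge_in).
The contrapositive of premise 11 (O(wear_ppe ⊃ badge_in)) is O(not badge_in ⊃ not wear_ppe), and O(not badge_in) is already established, so O(not wear_ppe).
So O(not wear_ppe) holds, i.e. wear_ppe is forbidden. None of the other listed options is forbidden under the premises.

wear_ppe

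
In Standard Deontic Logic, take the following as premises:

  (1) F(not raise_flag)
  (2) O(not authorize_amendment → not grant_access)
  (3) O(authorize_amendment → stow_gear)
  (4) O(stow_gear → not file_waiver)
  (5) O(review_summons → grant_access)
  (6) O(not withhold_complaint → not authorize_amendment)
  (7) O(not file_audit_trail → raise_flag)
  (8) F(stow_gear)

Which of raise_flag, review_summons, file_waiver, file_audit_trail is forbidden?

review_summons

Premise 8 is F(stow_gear), i.e. O(not stow_gear).
Premise 3 is O(authorize_amendment → stow_gear); contrapositively O(not stow_gear → not authorize_amendment). Since O(not stow_gear) holds, K gives O(not authorize_amendment).
From O(not authorize_amendment) and premise 2, O(not authorize_amendment → not grant_access), we obtain O(not grant_access).
Premise 5, O(review_summons → grant_access), contraposes to O(not grant_access → not review_summons); with O(not grant_access) we get O(not review_summons).
So O(not review_summons) holds, i.e. review_summons is forbidden. None of the other listed options is forbidden under the premises.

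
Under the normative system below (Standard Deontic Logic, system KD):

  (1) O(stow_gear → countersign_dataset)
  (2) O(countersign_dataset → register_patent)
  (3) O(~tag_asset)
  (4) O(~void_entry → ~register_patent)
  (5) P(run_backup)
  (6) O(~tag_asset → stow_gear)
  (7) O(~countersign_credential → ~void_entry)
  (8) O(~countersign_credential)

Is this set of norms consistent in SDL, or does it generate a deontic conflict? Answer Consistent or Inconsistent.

Premise 3 states O(~tag_asset) outright.
From O(~tag_asset) and premise 6, O(~tag_asset → stow_gear), we obtain O(stow_gear).
With premise 1, O(stow_gear → countersign_dataset), the K-axiom yields O(countersign_dataset).
Premise 2 is O(countersign_dataset → register_patent); since O(countersign_dataset), deontic closure gives O(register_patent).
Premise 4, O(~void_entry → ~register_patent), contraposes to O(register_patent → void_entry); with O(register_patent) we get O(void_entry).
Premise 7 is O(~countersign_credential → ~void_entry); contrapositively O(void_entry → countersign_credential). Since O(void_entry) holds, K gives O(countersign_credential).
Yet premise 8 states O(~countersign_credential).
We now have both O(countersign_credential) and O(~countersign_credential) — countersign_credential is simultaneously obligatory and forbidden, violating the D-axiom.

Inconsistent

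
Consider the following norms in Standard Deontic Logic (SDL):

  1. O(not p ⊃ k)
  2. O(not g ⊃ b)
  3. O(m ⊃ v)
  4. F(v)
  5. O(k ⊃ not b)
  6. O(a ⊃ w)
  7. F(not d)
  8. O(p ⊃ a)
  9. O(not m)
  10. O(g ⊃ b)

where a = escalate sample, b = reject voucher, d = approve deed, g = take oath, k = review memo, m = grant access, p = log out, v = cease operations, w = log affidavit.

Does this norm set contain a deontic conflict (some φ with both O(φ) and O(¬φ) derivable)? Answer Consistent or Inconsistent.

Premise 3 is O(m ⊃ v), but O(m) is not derivable from the premises, so it does not yield O(v).
So O(v) is not derivable, and the apparent clash with O(not v) does not arise.
A world satisfying every obligation exists (e.g. a=true, b=true, d=true, g=false, k=false, m=false, p=true, v=false, w=true); no atom is both obligatory and forbidden, so the set is consistent.

Consistent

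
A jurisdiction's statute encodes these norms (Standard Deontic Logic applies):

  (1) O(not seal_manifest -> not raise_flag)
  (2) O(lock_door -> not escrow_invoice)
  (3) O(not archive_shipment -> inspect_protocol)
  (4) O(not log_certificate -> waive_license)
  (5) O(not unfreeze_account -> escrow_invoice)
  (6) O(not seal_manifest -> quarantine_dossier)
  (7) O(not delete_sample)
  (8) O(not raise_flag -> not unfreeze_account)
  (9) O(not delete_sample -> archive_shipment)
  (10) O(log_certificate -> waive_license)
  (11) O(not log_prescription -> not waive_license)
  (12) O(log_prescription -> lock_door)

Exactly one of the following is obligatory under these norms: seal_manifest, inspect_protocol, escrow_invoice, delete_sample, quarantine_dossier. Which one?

seal_manifest

Premises 10 and 4 are O(log_certificate -> waive_license) and O(not log_certificate -> waive_license); every ideal world satisfies log_certificate or not log_certificate, so in either case waive_license holds — hence O(waive_license).
The contrapositive of premise 11 (O(not log_prescription -> not waive_license)) is O(waive_license -> log_prescription), and O(waive_license) is already established, so O(log_prescription).
Applying K to premise 12 (O(log_prescription -> lock_door)) and O(log_prescription) yields O(lock_door).
Premise 2 is O(lock_door -> not escrow_invoice); since O(lock_door), deontic closure gives O(not escrow_invoice).
Premise 5 is O(not unfreeze_account -> escrow_invoice); contrapositively O(not escrow_invoice -> unfreeze_account). Since O(not escrow_invoice) holds, K gives O(unfreeze_account).
Premise 8 is O(not raise_flag -> not unfreeze_account); contrapositively O(unfreeze_account -> raise_flag). Since O(unfreeze_account) holds, K gives O(raise_flag).
Premise 1 is O(not seal_manifest -> not raise_flag); contrapositively O(raise_flag -> seal_manifest). Since O(raise_flag) holds, K gives O(seal_manifest).
So O(seal_manifest) holds — seal_manifest is obligatory. None of the other listed options is made obligatory by any chain of premises.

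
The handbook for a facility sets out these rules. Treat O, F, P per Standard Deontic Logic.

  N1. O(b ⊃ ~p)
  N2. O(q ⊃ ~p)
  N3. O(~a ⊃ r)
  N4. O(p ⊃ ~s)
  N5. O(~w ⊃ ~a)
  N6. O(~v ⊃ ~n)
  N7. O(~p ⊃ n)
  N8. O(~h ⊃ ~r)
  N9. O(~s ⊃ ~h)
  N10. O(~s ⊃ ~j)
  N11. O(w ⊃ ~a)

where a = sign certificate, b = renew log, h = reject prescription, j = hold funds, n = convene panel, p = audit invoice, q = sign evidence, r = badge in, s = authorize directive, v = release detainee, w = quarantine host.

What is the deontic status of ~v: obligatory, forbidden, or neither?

Premises 5 and 11 cover both cases: O(~w ⊃ ~a) and O(w ⊃ ~a). Since ~w ∨ w is a tautology, O(~a) follows.
Applying K to premise 3 (O(~a ⊃ r)) and O(~a) yields O(r).
Premise 8, O(~h ⊃ ~r), contraposes to O(r ⊃ h); with O(r) we get O(h).
Premise 9 is O(~s ⊃ ~h); contrapositively O(h ⊃ s). Since O(h) holds, K gives O(s).
The contrapositive of premise 4 (O(p ⊃ ~s)) is O(s ⊃ ~p), and O(s) is already established, so O(~p).
With premise 7, O(~p ⊃ n), the K-axiom yields O(n).
The contrapositive of premise 6 (O(~v ⊃ ~n)) is O(n ⊃ v), and O(n) is already established, so O(v).
Premises 1, 2, 10 do not contribute to this derivation.
Thus O(v), which is F(~v): ~v is forbidden.

Forbidden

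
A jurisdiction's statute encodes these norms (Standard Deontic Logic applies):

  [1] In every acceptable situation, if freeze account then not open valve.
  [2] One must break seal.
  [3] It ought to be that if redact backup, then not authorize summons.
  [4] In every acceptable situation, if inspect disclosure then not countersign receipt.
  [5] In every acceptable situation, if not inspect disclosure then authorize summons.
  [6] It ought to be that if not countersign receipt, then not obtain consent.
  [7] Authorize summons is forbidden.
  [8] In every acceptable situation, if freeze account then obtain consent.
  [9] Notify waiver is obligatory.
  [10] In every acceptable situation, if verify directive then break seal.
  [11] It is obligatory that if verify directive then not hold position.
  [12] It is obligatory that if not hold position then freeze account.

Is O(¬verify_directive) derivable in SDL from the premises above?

F(authorize_summons) at premise 7 means O(¬authorize_summons).
Premise 5 is O(¬inspect_disclosure → authorize_summons); contrapositively O(¬authorize_summons → inspect_disclosure). Since O(¬authorize_summons) holds, K gives O(inspect_disclosure).
From O(inspect_disclosure) and premise 4, O(inspect_disclosure → ¬countersign_receipt), we obtain O(¬countersign_receipt).
With premise 6, O(¬countersign_receipt → ¬obtain_consent), the K-axiom yields O(¬obtain_consent).
Premise 8, O(freeze_account → obtain_consent), contraposes to O(¬obtain_consent → ¬freeze_account); with O(¬obtain_consent) we get O(¬freeze_account).
Premise 12 is O(¬hold_position → freeze_account); contrapositively O(¬freeze_account → hold_position). Since O(¬freeze_account) holds, K gives O(hold_position).
Premise 11, O(verify_directive → ¬hold_position), contraposes to O(hold_position → ¬verify_directive); with O(hold_position) we get O(¬verify_directive).
Premises 1, 2, 3, 9, 10 do not contribute to this derivation.
So O(¬verify_directive) follows.

Yes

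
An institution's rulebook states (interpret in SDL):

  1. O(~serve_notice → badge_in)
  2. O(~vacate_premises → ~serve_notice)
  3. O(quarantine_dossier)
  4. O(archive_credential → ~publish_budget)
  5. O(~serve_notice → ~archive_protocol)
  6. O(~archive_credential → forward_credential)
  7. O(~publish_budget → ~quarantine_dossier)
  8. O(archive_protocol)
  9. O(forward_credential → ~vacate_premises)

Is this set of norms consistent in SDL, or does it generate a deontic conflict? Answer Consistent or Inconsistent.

Premise 8 states O(archive_protocol) outright.
Premise 5, O(~serve_notice → ~archive_protocol), contraposes to O(archive_protocol → serve_notice); with O(archive_protocol) we get O(serve_notice).
The contrapositive of premise 2 (O(~vacate_premises → ~serve_notice)) is O(serve_notice → vacate_premises), and O(serve_notice) is already established, so O(vacate_premises).
Premise 9 is O(forward_credential → ~vacate_premises); contrapositively O(vacate_premises → ~forward_credential). Since O(vacate_premises) holds, K gives O(~forward_credential).
The contrapositive of premise 6 (O(~archive_credential → forward_credential)) is O(~forward_credential → archive_credential), and O(~forward_credential) is already established, so O(archive_credential).
Applying K to premise 4 (O(archive_credential → ~publish_budget)) and O(archive_credential) yields O(~publish_budget).
Applying K to premise 7 (O(~publish_budget → ~quarantine_dossier)) and O(~publish_budget) yields O(~quarantine_dossier).
But premise 3 directly asserts O(quarantine_dossier).
We now have both O(~quarantine_dossier) and O(quarantine_dossier) — quarantine_dossier is simultaneously obligatory and forbidden, violating the D-axiom.

Inconsistent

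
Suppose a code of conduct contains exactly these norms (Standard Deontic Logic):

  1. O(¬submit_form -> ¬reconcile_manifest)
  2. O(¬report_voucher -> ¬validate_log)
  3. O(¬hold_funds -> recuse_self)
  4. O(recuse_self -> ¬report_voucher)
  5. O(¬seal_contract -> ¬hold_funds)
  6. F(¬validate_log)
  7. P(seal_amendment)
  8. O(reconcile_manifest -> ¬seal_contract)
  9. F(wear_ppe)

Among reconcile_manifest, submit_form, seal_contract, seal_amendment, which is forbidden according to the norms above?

Premise 6 is F(¬validate_log), i.e. O(validate_log).
The contrapositive of premise 2 (O(¬report_voucher -> ¬validate_log)) is O(validate_log -> report_voucher), and O(validate_log) is already established, so O(report_voucher).
Premise 4 is O(recuse_self -> ¬report_voucher); contrapositively O(report_voucher -> ¬recuse_self). Since O(report_voucher) holds, K gives O(¬recuse_self).
Premise 3, O(¬hold_funds -> recuse_self), contraposes to O(¬recuse_self -> hold_funds); with O(¬recuse_self) we get O(hold_funds).
The contrapositive of premise 5 (O(¬seal_contract -> ¬hold_funds)) is O(hold_funds -> seal_contract), and O(hold_funds) is already established, so O(seal_contract).
The contrapositive of premise 8 (O(reconcile_manifest -> ¬seal_contract)) is O(seal_contract -> ¬reconcile_manifest), and O(seal_contract) is already established, so O(¬reconcile_manifest).
So O(¬reconcile_manifest) holds, i.e. reconcile_manifest is forbidden. None of the other listed options is forbidden under the premises.

reconcile_manifest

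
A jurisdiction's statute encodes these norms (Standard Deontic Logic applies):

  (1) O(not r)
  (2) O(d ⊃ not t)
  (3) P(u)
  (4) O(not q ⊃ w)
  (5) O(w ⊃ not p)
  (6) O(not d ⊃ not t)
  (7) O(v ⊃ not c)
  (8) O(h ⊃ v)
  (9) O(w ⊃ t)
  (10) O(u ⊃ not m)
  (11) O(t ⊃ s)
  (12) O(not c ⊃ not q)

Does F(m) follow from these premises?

No

Premise 10 is O(u ⊃ not m), but O(u) is not derivable from the premises (the permission P(u) asserts only not O(not u), not O(u)), so it does not yield O(not m).
No other premise forces O(not m). An ideal world satisfying every premise can still have m true, so F(m) is not derivable.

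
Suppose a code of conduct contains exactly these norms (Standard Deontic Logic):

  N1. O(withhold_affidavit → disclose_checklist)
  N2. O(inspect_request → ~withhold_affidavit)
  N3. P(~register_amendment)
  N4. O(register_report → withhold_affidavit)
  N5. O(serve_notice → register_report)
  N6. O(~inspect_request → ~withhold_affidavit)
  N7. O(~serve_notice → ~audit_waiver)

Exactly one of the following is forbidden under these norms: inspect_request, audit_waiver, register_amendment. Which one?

audit_waiver

By case analysis on ~inspect_request: premise 6 gives O(~inspect_request → ~withhold_affidavit) and premise 2 gives O(inspect_request → ~withhold_affidavit), so O(~withhold_affidavit) either way.
Premise 4, O(register_report → withhold_affidavit), contraposes to O(~withhold_affidavit → ~register_report); with O(~withhold_affidavit) we get O(~register_report).
Premise 5, O(serve_notice → register_report), contraposes to O(~register_report → ~serve_notice); with O(~register_report) we get O(~serve_notice).
Applying K to premise 7 (O(~serve_notice → ~audit_waiver)) and O(~serve_notice) yields O(~audit_waiver).
So O(~audit_waiver) holds, i.e. audit_waiver is forbidden. None of the other listed options is forbidden under the premises.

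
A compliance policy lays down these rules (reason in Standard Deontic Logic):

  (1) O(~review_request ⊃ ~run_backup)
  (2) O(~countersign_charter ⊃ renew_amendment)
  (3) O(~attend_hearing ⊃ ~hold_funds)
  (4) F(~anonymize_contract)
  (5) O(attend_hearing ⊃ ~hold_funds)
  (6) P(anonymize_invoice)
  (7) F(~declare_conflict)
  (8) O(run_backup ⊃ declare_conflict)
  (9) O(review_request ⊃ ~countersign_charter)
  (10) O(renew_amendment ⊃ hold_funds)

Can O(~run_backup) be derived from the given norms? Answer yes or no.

By case analysis on attend_hearing: premise 5 gives O(attend_hearing ⊃ ~hold_funds) and premise 3 gives O(~attend_hearing ⊃ ~hold_funds), so O(~hold_funds) either way.
Premise 10, O(renew_amendment ⊃ hold_funds), contraposes to O(~hold_funds ⊃ ~renew_amendment); with O(~hold_funds) we get O(~renew_amendment).
Premise 2, O(~countersign_charter ⊃ renew_amendment), contraposes to O(~renew_amendment ⊃ countersign_charter); with O(~renew_amendment) we get O(countersign_charter).
Premise 9 is O(review_request ⊃ ~countersign_charter); contrapositively O(countersign_charter ⊃ ~review_request). Since O(countersign_charter) holds, K gives O(~review_request).
With premise 1, O(~review_request ⊃ ~run_backup), the K-axiom yields O(~run_backup).
Premises 4, 6, 7, 8 do not contribute to this derivation.
So O(~run_backup) follows.

Yes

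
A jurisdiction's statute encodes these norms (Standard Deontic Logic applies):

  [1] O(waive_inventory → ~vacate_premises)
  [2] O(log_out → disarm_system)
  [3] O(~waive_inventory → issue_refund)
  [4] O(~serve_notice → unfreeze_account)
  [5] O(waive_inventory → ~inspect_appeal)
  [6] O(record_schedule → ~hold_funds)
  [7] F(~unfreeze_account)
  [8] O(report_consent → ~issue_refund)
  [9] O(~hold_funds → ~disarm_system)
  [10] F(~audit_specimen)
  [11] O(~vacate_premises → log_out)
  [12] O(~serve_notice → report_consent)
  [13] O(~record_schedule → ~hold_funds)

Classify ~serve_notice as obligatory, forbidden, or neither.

Forbidden

Premises 13 and 6 are O(~record_schedule → ~hold_funds) and O(record_schedule → ~hold_funds); every ideal world satisfies ~record_schedule or record_schedule, so in either case ~hold_funds holds — hence O(~hold_funds).
Premise 9 is O(~hold_funds → ~disarm_system); since O(~hold_funds), deontic closure gives O(~disarm_system).
Premise 2 is O(log_out → disarm_system); contrapositively O(~disarm_system → ~log_out). Since O(~disarm_system) holds, K gives O(~log_out).
The contrapositive of premise 11 (O(~vacate_premises → log_out)) is O(~log_out → vacate_premises), and O(~log_out) is already established, so O(vacate_premises).
Premise 1, O(waive_inventory → ~vacate_premises), contraposes to O(vacate_premises → ~waive_inventory); with O(vacate_premises) we get O(~waive_inventory).
Applying K to premise 3 (O(~waive_inventory → issue_refund)) and O(~waive_inventory) yields O(issue_refund).
Premise 8 is O(report_consent → ~issue_refund); contrapositively O(issue_refund → ~report_consent). Since O(issue_refund) holds, K gives O(~report_consent).
Premise 12 is O(~serve_notice → report_consent); contrapositively O(~report_consent → serve_notice). Since O(~report_consent) holds, K gives O(serve_notice).
Premises 4, 5, 7, 10 do not contribute to this derivation.
Thus O(serve_notice), which is F(~serve_notice): ~serve_notice is forbidden.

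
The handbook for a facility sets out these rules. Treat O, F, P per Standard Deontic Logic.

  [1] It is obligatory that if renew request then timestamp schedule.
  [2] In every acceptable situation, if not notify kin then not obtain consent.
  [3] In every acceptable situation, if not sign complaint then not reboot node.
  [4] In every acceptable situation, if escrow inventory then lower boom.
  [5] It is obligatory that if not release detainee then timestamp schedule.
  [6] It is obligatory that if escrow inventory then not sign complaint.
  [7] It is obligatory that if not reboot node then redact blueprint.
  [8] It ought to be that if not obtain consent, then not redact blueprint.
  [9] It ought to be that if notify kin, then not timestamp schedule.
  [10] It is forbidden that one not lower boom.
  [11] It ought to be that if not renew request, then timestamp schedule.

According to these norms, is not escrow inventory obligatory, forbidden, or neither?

By case analysis on renew_request: premise 1 gives O(renew_request → timestamp_schedule) and premise 11 gives O(¬renew_request → timestamp_schedule), so O(timestamp_schedule) either way.
The contrapositive of premise 9 (O(notify_kin → ¬timestamp_schedule)) is O(timestamp_schedule → ¬notify_kin), and O(timestamp_schedule) is already established, so O(¬notify_kin).
Applying K to premise 2 (O(¬notify_kin → ¬obtain_consent)) and O(¬notify_kin) yields O(¬obtain_consent).
Applying K to premise 8 (O(¬obtain_consent → ¬redact_blueprint)) and O(¬obtain_consent) yields O(¬redact_blueprint).
The contrapositive of premise 7 (O(¬reboot_node → redact_blueprint)) is O(¬redact_blueprint → reboot_node), and O(¬redact_blueprint) is already established, so O(reboot_node).
Premise 3 is O(¬sign_complaint → ¬reboot_node); contrapositively O(reboot_node → sign_complaint). Since O(reboot_node) holds, K gives O(sign_complaint).
The contrapositive of premise 6 (O(escrow_inventory → ¬sign_complaint)) is O(sign_complaint → ¬escrow_inventory), and O(sign_complaint) is already established, so O(¬escrow_inventory).
Premises 4, 5, 10 do not contribute to this derivation.
Hence ¬escrow_inventory is obligatory.

Obligatory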